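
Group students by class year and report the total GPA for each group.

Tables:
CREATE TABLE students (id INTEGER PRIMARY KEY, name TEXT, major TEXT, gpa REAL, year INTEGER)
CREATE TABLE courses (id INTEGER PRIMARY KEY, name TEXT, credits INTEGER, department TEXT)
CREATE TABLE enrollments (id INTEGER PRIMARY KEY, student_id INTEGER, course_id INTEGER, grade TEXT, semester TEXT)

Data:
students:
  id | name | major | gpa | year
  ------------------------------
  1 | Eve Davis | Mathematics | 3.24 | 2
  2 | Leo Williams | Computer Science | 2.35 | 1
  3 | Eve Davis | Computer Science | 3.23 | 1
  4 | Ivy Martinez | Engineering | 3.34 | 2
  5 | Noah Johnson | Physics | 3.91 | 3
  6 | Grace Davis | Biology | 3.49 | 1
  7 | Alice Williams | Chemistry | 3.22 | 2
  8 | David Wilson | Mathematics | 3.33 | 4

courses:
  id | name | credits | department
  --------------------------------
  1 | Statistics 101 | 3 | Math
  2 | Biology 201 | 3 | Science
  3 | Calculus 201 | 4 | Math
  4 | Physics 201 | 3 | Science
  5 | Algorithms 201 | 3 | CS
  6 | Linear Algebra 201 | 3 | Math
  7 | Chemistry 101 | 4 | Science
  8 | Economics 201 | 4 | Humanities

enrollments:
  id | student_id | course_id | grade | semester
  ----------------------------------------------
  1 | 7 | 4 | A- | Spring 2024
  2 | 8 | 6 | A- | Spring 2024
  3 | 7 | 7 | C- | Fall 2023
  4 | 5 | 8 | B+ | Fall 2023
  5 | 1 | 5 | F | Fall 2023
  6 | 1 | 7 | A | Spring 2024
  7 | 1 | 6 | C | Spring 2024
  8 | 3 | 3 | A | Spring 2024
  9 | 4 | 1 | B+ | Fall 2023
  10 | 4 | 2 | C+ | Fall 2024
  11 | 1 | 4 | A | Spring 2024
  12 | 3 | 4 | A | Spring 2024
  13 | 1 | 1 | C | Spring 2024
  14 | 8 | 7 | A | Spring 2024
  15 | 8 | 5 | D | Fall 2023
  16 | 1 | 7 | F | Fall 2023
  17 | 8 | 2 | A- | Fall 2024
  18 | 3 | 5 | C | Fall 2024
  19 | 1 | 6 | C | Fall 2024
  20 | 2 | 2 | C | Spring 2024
SELECT year, SUM(gpa) AS sum_gpa FROM students GROUP BY year

Execution result:
year | sum_gpa
1 | 9.07
2 | 9.80
3 | 3.91
4 | 3.33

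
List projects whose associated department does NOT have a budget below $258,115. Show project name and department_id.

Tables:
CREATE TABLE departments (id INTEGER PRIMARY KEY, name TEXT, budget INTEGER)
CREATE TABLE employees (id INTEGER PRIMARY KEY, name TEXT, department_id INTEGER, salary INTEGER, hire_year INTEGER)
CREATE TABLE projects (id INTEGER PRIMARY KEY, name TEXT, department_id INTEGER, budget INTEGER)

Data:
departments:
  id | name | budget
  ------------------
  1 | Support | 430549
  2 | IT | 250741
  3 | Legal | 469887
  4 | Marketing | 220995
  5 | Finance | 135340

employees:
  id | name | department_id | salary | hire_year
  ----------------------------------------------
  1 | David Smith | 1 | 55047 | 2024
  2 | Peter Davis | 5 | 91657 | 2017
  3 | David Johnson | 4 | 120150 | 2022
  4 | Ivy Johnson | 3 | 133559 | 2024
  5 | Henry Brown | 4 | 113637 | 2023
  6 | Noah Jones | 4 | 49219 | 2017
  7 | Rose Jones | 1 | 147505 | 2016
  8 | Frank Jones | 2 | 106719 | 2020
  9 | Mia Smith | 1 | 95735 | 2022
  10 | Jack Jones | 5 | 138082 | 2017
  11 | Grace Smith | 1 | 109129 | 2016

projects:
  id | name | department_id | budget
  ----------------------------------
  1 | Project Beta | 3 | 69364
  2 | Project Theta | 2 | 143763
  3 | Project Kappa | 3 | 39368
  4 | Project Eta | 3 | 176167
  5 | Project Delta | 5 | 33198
SELECT name, department_id FROM projects WHERE department_id NOT IN (SELECT id FROM departments WHERE budget < 258115)

Execution result:
name | department_id
Project Beta | 3
Project Kappa | 3
Project Eta | 3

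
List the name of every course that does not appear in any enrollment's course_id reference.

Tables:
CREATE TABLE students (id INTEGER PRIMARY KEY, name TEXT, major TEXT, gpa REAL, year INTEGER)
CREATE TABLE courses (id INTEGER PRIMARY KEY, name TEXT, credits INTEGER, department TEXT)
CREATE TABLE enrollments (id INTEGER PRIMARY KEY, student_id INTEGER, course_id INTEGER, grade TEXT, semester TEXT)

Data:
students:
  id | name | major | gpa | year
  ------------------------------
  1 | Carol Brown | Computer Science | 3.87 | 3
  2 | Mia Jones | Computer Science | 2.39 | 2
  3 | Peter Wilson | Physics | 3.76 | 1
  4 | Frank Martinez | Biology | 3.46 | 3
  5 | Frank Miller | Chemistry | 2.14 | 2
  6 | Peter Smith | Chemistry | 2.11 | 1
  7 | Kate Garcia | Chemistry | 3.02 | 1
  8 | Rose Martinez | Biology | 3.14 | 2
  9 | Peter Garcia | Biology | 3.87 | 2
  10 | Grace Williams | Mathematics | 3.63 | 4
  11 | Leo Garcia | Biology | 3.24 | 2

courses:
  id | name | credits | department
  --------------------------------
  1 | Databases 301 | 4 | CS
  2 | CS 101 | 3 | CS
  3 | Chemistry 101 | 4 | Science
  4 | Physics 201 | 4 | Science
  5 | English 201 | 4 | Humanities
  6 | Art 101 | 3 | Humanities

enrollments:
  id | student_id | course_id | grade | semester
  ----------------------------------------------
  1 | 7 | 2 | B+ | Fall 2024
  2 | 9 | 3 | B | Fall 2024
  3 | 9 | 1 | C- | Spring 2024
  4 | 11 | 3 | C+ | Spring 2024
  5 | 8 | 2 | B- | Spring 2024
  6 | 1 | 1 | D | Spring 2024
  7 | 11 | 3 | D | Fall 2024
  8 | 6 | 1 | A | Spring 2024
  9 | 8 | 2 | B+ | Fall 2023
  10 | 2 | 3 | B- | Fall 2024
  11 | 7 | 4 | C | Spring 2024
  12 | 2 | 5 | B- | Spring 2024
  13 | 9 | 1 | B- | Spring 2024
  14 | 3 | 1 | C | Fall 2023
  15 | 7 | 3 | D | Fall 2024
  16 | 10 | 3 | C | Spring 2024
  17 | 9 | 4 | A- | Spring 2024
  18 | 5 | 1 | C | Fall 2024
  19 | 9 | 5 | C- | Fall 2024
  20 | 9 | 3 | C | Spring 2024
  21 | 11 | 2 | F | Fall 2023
SELECT p.name FROM courses p LEFT JOIN enrollments c ON c.course_id = p.id WHERE c.id IS NULL

Execution result:
Art 101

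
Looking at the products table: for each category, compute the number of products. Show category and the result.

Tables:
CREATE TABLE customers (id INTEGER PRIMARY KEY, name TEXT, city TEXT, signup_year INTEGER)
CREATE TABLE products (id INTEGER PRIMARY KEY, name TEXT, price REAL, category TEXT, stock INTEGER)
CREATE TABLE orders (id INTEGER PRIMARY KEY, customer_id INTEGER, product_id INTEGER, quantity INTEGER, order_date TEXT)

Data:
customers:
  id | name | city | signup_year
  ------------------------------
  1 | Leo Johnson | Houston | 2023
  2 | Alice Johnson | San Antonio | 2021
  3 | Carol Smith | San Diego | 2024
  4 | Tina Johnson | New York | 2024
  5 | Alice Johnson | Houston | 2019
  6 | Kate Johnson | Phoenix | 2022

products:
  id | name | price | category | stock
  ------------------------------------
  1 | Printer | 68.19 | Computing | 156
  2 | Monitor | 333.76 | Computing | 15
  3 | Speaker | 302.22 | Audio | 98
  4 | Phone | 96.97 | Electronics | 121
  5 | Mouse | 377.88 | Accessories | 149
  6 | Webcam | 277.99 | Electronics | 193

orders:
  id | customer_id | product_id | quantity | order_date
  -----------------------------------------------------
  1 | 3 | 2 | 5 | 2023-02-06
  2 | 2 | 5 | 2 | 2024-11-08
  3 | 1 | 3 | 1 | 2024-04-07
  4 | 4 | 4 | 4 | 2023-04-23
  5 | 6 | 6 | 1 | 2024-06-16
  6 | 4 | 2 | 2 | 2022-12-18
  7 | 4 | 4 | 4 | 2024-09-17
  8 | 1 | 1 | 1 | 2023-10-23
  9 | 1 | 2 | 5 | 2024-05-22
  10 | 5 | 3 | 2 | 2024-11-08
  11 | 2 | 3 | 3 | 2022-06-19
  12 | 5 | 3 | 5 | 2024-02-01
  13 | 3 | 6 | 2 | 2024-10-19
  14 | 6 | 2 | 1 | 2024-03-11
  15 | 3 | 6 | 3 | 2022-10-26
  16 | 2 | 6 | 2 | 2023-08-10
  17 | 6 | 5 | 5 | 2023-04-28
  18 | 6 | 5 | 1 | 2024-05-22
SELECT category, COUNT(*) AS n FROM products GROUP BY category

Execution result:
category | n
Accessories | 1
Audio | 1
Computing | 2
Electronics | 2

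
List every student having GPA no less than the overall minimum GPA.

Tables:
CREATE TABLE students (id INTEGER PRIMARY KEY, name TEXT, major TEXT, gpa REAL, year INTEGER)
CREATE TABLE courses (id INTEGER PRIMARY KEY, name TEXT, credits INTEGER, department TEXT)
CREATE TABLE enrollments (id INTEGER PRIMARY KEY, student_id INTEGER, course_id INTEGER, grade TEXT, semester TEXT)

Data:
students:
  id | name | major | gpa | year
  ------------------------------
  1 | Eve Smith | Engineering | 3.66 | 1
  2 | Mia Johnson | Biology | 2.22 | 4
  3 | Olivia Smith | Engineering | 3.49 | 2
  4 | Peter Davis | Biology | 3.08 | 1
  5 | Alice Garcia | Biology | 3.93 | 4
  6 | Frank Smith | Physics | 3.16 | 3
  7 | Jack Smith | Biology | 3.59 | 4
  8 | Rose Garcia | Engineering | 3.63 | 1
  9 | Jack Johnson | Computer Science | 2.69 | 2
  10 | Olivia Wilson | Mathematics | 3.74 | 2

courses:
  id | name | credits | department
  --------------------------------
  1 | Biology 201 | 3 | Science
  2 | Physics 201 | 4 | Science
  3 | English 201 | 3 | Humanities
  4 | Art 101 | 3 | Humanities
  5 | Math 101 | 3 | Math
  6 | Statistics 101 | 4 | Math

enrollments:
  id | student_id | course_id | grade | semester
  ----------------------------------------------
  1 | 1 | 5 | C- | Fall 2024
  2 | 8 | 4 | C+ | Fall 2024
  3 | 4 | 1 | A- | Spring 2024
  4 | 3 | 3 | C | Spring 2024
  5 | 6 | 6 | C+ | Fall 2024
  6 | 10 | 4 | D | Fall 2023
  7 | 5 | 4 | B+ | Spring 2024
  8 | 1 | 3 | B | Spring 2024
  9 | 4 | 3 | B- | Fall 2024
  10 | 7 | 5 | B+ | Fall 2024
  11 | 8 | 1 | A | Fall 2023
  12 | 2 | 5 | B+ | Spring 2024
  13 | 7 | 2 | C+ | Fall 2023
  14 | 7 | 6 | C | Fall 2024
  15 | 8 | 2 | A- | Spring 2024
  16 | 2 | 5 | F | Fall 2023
SELECT name, gpa FROM students WHERE gpa >= (SELECT MIN(gpa) FROM students)

Execution result:
name | gpa
Eve Smith | 3.66
Mia Johnson | 2.22
Olivia Smith | 3.49
Peter Davis | 3.08
Alice Garcia | 3.93
Frank Smith | 3.16
Jack Smith | 3.59
Rose Garcia | 3.63
Jack Johnson | 2.69
Olivia Wilson | 3.74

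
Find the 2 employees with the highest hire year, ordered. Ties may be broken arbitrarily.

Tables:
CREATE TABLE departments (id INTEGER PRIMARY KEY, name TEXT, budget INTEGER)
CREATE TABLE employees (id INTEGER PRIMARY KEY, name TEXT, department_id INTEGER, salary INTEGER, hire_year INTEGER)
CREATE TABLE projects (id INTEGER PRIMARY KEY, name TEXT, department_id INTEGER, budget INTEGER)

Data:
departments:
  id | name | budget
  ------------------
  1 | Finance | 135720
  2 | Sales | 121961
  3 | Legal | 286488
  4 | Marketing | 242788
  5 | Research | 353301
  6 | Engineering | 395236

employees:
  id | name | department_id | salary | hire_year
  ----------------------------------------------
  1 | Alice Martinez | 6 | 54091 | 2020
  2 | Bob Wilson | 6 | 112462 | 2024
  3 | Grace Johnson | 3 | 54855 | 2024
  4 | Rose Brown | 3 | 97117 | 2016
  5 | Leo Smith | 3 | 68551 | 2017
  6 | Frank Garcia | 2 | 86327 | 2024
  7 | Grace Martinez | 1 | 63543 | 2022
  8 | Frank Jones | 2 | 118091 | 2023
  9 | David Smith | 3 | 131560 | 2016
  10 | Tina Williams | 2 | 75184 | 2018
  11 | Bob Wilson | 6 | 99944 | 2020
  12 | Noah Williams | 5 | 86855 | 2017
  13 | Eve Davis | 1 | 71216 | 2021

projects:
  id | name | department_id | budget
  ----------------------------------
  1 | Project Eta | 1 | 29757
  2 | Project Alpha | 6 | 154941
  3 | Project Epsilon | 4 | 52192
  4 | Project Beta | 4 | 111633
SELECT name, hire_year FROM employees ORDER BY hire_year DESC LIMIT 2

Execution result:
name | hire_year
Bob Wilson | 2024
Grace Johnson | 2024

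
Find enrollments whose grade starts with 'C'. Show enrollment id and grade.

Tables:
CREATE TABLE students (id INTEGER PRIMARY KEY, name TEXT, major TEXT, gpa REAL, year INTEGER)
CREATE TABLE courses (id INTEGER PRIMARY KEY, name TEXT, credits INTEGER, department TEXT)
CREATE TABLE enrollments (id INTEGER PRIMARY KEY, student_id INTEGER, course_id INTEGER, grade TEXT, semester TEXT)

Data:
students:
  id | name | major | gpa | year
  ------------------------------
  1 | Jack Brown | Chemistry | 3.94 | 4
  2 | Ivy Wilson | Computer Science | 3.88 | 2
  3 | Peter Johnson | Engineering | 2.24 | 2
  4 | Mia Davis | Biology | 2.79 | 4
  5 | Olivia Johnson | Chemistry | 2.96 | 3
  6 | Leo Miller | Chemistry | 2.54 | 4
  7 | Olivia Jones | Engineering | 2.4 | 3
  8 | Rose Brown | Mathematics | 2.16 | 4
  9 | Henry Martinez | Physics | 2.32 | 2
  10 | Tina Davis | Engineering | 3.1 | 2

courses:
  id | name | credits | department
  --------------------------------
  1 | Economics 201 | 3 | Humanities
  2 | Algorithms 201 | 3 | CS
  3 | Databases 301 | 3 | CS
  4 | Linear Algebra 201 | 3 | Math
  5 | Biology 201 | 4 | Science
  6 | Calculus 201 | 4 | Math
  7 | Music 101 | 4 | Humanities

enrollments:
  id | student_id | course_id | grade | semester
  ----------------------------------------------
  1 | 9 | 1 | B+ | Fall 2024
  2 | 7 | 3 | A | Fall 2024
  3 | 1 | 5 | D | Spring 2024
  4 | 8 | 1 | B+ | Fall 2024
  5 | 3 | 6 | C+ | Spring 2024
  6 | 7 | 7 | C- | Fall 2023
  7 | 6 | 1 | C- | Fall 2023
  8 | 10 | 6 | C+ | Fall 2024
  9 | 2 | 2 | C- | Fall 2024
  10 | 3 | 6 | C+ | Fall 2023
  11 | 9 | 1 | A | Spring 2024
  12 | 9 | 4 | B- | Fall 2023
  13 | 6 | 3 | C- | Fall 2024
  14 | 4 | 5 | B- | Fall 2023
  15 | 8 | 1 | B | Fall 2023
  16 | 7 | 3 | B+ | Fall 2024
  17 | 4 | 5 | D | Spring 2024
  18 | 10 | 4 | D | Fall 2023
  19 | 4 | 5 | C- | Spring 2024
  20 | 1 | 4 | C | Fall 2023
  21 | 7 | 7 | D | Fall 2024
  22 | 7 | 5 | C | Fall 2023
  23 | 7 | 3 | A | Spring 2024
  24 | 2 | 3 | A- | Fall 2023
SELECT id, grade FROM enrollments WHERE grade LIKE 'C%'

Execution result:
id | grade
5 | C+
6 | C-
7 | C-
8 | C+
9 | C-
10 | C+
13 | C-
19 | C-
20 | C
22 | C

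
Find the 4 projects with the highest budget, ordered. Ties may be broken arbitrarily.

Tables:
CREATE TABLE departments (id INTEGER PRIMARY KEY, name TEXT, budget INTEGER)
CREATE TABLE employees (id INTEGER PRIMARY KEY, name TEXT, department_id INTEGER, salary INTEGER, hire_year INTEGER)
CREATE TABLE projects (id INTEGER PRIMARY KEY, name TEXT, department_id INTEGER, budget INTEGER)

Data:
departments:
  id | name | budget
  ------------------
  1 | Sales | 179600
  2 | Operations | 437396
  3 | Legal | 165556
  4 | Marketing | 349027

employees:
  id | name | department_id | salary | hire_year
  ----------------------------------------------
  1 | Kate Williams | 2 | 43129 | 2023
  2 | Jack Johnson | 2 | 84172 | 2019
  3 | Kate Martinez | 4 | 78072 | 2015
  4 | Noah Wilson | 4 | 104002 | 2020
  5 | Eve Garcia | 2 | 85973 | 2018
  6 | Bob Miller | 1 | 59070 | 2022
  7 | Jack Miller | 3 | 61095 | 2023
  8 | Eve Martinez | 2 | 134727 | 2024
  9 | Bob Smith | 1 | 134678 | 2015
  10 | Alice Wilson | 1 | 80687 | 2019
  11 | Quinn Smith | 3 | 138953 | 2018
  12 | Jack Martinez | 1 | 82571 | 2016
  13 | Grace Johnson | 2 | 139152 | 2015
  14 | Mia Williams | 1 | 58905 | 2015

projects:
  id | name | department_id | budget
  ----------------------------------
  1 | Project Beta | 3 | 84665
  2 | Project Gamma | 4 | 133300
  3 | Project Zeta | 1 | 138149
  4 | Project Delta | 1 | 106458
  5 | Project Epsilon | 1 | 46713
SELECT name, budget FROM projects ORDER BY budget DESC LIMIT 4

Execution result:
name | budget
Project Zeta | 138149
Project Gamma | 133300
Project Delta | 106458
Project Beta | 84665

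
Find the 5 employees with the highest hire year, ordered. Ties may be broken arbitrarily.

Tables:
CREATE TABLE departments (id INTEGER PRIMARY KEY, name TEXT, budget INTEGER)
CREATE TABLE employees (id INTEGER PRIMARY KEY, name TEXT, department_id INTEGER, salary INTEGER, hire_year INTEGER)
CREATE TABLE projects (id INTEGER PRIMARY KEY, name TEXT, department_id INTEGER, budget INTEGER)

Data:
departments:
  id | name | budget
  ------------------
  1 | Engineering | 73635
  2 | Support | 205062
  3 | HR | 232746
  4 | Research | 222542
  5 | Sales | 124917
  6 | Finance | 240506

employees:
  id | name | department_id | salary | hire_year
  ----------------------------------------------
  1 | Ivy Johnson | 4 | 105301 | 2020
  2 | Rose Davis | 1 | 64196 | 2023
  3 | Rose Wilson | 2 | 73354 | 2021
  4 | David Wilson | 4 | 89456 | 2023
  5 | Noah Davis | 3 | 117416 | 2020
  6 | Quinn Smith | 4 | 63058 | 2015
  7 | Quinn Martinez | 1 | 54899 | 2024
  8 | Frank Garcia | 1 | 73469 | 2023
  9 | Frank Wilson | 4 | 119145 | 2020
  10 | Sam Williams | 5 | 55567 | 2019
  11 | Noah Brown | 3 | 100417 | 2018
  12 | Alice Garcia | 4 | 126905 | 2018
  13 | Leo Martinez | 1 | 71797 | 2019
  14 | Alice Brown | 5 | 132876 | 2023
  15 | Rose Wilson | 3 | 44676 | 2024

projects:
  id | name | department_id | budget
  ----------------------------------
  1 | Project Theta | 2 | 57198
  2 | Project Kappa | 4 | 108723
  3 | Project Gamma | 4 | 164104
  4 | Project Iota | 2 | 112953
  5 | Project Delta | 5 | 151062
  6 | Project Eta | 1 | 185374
SELECT name, hire_year FROM employees ORDER BY hire_year DESC LIMIT 5

Execution result:
name | hire_year
Quinn Martinez | 2024
Rose Wilson | 2024
Rose Davis | 2023
David Wilson | 2023
Frank Garcia | 2023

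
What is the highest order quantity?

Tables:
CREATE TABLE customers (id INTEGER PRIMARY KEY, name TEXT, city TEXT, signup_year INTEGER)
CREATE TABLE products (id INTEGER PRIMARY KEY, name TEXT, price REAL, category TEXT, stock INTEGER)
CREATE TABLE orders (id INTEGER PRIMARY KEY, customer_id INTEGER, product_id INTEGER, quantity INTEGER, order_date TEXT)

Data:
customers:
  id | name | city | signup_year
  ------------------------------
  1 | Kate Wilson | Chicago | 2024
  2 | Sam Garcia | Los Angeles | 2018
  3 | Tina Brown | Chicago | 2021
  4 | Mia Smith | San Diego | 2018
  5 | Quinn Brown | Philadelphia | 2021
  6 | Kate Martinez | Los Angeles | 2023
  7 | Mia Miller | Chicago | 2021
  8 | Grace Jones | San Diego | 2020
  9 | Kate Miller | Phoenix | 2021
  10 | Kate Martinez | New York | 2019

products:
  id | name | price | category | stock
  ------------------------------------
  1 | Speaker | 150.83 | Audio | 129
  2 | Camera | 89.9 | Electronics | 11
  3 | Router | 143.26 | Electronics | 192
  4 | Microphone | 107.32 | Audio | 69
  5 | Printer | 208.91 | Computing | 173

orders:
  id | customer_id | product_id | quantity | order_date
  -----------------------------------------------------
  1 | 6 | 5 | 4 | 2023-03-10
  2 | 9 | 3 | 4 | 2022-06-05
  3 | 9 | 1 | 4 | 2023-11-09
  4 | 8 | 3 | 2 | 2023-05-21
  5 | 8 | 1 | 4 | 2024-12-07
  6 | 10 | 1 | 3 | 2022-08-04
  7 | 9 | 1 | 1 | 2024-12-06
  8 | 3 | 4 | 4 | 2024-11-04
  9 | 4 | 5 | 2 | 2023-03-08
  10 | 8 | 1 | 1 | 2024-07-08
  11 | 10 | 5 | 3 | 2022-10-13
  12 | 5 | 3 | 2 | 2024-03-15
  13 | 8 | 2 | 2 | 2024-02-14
SELECT MAX(quantity) FROM orders

Execution result:
4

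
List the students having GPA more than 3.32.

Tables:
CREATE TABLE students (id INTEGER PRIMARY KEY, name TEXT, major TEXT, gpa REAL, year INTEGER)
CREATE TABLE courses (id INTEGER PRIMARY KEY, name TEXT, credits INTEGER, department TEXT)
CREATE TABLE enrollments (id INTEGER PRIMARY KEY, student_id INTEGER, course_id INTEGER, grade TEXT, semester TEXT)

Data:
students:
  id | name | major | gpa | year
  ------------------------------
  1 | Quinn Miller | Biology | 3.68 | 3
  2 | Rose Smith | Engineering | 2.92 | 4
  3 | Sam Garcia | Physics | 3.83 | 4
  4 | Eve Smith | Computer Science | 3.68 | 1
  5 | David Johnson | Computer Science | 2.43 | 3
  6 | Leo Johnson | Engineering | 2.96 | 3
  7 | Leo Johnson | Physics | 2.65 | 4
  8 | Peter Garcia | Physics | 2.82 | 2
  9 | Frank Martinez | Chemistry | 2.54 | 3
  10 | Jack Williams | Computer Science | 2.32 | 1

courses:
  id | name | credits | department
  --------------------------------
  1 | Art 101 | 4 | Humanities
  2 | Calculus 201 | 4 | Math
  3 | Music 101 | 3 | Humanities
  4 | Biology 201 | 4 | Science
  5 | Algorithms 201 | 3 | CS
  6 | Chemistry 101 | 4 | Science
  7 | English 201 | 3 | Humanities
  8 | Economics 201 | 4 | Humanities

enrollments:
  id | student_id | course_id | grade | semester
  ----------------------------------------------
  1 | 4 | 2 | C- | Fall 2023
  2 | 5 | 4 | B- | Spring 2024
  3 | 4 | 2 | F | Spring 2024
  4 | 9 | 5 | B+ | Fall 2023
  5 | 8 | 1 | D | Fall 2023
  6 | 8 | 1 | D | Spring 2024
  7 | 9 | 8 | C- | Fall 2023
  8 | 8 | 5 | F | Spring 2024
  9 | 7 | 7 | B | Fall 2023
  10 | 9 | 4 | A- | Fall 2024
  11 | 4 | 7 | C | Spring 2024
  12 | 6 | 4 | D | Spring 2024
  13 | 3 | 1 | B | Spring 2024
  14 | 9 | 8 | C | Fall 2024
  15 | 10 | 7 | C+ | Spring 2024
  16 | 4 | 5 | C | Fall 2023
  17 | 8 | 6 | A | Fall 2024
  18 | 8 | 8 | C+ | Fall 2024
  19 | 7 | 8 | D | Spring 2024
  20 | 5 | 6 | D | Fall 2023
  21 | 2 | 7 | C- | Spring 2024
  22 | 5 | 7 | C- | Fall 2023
SELECT name, gpa FROM students WHERE gpa > 3.32

Execution result:
name | gpa
Quinn Miller | 3.68
Sam Garcia | 3.83
Eve Smith | 3.68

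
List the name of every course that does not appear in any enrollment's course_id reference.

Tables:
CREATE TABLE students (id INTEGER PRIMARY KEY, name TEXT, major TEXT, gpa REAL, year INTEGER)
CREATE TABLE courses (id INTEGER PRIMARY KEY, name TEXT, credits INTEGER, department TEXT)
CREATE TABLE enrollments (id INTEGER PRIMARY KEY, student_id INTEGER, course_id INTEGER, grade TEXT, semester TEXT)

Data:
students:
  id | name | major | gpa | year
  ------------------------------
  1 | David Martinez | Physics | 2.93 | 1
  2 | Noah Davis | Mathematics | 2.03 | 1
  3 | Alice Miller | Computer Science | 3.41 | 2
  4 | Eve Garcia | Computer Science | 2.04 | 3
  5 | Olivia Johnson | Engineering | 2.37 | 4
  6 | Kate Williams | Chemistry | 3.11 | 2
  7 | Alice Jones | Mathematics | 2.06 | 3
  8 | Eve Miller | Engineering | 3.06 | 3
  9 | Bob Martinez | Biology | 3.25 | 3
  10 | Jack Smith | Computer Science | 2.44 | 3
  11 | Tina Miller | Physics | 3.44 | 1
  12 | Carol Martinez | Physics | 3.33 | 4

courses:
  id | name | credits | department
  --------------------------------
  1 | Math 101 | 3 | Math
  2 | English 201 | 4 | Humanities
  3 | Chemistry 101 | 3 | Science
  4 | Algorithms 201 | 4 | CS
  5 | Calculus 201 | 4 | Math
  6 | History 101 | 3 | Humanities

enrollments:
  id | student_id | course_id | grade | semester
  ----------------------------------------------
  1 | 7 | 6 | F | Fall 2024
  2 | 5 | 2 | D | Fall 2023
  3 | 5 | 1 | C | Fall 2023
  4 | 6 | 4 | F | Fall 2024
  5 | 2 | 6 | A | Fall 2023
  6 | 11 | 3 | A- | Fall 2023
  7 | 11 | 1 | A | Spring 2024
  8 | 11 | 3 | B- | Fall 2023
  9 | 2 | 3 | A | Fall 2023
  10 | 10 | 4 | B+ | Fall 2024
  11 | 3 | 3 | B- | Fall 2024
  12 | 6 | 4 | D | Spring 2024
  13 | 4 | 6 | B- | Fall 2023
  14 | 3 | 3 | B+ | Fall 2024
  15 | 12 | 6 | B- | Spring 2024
SELECT p.name FROM courses p LEFT JOIN enrollments c ON c.course_id = p.id WHERE c.id IS NULL

Execution result:
Calculus 201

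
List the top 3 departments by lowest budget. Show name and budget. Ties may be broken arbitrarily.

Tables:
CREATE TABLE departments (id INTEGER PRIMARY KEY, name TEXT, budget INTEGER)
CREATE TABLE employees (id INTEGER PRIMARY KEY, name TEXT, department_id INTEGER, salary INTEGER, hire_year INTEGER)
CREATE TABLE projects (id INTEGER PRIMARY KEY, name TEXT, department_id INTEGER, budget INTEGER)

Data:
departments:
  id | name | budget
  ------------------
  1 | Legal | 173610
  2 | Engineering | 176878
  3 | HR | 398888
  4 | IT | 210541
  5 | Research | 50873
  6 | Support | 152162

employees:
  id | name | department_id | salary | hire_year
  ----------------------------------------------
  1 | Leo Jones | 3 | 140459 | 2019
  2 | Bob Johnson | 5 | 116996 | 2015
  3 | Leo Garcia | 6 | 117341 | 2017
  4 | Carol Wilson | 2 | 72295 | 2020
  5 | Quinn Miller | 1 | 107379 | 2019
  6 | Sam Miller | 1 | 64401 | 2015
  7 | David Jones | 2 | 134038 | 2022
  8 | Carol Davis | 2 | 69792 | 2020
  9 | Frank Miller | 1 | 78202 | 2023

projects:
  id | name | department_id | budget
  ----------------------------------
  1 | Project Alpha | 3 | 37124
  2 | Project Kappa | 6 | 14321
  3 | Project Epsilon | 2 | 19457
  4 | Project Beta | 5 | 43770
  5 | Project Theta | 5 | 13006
SELECT name, budget FROM departments ORDER BY budget ASC LIMIT 3

Execution result:
name | budget
Research | 50873
Support | 152162
Legal | 173610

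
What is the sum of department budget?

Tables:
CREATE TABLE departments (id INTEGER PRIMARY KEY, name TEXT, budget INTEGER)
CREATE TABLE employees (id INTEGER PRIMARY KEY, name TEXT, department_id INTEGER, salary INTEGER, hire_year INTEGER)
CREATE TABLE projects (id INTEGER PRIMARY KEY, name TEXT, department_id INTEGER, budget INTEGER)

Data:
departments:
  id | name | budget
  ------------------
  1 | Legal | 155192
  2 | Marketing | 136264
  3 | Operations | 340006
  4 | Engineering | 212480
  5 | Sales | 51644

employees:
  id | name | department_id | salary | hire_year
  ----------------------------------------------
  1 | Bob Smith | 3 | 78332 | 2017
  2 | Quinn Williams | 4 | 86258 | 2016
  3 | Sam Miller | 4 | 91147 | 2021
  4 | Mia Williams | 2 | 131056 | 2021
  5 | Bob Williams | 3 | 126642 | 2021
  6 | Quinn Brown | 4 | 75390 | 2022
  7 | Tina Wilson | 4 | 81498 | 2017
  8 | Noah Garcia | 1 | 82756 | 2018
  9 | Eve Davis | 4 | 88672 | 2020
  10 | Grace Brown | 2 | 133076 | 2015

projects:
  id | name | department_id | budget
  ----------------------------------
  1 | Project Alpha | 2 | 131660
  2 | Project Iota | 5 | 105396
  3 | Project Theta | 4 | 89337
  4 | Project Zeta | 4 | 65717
SELECT SUM(budget) FROM departments

Execution result:
895586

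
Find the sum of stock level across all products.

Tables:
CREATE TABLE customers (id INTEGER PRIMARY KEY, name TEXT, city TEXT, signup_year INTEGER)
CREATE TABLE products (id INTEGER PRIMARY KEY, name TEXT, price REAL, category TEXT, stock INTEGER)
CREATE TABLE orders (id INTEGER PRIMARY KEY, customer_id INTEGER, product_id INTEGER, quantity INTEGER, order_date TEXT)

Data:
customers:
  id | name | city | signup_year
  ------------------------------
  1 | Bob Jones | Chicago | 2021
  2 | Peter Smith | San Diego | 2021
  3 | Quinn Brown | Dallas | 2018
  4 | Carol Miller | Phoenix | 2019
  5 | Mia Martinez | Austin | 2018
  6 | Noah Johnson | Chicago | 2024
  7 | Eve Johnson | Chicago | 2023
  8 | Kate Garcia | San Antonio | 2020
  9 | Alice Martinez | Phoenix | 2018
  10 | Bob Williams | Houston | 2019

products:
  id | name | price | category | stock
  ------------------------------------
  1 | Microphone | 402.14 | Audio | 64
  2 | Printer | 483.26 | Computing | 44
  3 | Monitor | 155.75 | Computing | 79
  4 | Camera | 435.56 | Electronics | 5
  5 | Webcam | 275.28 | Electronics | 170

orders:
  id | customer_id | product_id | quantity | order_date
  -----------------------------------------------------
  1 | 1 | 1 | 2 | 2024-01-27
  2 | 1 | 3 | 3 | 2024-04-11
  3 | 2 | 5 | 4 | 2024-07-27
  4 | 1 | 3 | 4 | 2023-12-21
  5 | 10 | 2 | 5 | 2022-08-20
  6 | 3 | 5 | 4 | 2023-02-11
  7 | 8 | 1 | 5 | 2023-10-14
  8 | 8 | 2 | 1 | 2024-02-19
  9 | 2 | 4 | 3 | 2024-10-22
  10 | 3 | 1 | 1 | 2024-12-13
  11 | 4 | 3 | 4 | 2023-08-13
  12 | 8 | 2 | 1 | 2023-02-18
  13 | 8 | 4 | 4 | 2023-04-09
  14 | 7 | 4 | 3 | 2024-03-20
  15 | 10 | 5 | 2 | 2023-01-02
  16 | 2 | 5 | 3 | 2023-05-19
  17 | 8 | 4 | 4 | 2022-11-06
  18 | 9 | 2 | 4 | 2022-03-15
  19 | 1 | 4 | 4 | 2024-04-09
SELECT SUM(stock) FROM products

Execution result:
362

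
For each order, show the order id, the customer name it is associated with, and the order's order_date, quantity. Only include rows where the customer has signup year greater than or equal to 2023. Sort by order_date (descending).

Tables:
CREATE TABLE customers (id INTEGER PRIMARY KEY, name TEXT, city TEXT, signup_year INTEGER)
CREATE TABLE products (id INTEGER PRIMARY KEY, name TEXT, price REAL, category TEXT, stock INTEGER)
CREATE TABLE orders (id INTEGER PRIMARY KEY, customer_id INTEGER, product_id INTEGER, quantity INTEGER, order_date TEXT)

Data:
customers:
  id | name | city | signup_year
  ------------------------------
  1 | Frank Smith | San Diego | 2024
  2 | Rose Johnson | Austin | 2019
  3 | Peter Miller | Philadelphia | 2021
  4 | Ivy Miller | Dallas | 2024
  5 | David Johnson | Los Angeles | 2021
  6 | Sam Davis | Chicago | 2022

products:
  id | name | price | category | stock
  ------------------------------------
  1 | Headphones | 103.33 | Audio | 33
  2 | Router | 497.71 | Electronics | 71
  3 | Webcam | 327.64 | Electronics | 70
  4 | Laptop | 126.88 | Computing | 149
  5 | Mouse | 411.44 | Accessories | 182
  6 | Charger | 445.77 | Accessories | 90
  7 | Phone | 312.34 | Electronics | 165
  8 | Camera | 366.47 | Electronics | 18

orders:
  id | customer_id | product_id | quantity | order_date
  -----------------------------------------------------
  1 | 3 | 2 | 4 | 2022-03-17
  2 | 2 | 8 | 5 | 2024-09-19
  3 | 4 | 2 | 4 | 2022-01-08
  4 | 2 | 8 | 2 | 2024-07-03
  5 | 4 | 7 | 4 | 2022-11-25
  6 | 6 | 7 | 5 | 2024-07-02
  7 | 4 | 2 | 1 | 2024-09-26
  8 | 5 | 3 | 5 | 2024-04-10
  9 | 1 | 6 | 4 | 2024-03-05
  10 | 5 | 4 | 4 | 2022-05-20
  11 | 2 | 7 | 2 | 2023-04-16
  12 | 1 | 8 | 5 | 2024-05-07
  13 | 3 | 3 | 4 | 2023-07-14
SELECT c.id, p.name AS customer, c.order_date, c.quantity FROM orders c JOIN customers p ON c.customer_id = p.id WHERE p.signup_year >= 2023 ORDER BY c.order_date DESC

Execution result:
id | customer | order_date | quantity
7 | Ivy Miller | 2024-09-26 | 1
12 | Frank Smith | 2024-05-07 | 5
9 | Frank Smith | 2024-03-05 | 4
5 | Ivy Miller | 2022-11-25 | 4
3 | Ivy Miller | 2022-01-08 | 4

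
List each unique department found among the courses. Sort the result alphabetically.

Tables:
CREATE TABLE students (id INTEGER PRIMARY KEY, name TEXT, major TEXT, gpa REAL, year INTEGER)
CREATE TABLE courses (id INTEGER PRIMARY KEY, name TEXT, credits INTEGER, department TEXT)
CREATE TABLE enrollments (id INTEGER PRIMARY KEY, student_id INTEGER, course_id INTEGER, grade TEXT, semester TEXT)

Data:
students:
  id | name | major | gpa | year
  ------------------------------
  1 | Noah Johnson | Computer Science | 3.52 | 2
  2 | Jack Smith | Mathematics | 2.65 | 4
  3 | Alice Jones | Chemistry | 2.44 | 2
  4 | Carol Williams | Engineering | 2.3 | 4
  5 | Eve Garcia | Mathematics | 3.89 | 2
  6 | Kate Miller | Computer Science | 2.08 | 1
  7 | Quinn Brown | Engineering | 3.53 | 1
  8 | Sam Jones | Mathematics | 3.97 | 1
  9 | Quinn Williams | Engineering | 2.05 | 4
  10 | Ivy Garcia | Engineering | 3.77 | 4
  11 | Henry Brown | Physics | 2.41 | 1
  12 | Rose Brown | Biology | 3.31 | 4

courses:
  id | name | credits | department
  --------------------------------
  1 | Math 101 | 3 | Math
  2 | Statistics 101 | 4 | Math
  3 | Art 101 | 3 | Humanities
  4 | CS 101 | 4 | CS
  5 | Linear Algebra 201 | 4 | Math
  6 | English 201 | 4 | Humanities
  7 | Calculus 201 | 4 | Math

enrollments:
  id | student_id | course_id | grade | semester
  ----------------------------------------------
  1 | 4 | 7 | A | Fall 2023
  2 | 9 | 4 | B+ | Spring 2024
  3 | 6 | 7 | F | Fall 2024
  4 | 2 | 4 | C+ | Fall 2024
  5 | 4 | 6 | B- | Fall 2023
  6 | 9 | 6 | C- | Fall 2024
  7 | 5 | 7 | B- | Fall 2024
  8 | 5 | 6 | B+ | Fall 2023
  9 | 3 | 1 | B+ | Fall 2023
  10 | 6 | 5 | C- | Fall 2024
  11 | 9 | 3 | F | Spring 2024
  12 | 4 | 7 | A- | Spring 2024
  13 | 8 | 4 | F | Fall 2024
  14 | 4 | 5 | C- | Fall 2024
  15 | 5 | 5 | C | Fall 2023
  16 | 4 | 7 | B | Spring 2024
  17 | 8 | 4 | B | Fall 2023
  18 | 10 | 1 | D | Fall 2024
SELECT DISTINCT department FROM courses ORDER BY department

Execution result:
department
CS
Humanities
Math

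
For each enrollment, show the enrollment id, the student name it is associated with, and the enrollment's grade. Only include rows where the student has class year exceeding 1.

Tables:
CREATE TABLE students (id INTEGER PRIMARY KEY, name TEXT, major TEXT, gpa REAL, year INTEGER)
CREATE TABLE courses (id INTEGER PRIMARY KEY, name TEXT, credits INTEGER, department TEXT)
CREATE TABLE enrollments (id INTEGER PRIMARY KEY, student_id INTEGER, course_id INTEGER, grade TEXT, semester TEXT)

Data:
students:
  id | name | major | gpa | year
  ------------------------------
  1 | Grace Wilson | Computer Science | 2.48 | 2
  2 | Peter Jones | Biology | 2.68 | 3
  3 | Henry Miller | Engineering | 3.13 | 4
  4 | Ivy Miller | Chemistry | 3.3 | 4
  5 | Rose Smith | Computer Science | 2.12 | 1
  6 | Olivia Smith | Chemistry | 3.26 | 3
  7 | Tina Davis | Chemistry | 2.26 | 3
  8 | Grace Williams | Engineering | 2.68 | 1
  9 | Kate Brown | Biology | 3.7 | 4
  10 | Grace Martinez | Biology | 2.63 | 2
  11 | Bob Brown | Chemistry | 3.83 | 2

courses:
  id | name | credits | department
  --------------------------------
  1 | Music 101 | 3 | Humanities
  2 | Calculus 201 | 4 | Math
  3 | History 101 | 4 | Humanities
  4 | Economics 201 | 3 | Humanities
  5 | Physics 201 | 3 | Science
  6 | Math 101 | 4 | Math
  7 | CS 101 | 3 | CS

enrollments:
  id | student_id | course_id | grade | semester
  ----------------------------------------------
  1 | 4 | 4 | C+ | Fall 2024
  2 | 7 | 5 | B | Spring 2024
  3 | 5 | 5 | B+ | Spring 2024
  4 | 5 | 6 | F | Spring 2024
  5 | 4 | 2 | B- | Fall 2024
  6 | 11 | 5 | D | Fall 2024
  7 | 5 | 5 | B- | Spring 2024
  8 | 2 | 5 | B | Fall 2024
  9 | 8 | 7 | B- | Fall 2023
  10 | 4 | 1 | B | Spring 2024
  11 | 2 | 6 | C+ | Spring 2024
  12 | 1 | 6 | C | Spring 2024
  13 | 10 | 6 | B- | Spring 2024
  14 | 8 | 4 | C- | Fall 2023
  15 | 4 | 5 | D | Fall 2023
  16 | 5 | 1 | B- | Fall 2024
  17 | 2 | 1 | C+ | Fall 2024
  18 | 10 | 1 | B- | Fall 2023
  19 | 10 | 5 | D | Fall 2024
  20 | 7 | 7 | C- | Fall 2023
SELECT c.id, p.name AS student, c.grade FROM enrollments c JOIN students p ON c.student_id = p.id WHERE p.year > 1

Execution result:
id | student | grade
1 | Ivy Miller | C+
2 | Tina Davis | B
5 | Ivy Miller | B-
6 | Bob Brown | D
8 | Peter Jones | B
10 | Ivy Miller | B
11 | Peter Jones | C+
12 | Grace Wilson | C
13 | Grace Martinez | B-
15 | Ivy Miller | D
17 | Peter Jones | C+
18 | Grace Martinez | B-
19 | Grace Martinez | D
20 | Tina Davis | C-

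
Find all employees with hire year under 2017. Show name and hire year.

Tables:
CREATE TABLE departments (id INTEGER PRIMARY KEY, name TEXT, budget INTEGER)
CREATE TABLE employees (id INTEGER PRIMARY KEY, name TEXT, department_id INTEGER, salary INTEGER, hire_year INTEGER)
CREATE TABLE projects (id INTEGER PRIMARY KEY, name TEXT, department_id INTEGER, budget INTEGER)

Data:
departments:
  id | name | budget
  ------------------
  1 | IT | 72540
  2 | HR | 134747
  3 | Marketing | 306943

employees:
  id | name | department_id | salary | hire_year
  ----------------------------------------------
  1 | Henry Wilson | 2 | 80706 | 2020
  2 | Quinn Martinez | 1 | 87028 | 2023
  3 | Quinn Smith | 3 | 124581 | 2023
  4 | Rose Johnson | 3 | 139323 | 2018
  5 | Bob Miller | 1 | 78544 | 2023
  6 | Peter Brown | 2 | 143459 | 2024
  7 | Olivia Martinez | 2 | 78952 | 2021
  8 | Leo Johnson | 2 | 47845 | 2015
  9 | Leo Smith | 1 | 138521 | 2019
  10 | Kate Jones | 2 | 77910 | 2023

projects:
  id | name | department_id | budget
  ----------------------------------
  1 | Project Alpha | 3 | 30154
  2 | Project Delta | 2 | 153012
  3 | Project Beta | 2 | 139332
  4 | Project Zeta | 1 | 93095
SELECT name, hire_year FROM employees WHERE hire_year < 2017

Execution result:
name | hire_year
Leo Johnson | 2015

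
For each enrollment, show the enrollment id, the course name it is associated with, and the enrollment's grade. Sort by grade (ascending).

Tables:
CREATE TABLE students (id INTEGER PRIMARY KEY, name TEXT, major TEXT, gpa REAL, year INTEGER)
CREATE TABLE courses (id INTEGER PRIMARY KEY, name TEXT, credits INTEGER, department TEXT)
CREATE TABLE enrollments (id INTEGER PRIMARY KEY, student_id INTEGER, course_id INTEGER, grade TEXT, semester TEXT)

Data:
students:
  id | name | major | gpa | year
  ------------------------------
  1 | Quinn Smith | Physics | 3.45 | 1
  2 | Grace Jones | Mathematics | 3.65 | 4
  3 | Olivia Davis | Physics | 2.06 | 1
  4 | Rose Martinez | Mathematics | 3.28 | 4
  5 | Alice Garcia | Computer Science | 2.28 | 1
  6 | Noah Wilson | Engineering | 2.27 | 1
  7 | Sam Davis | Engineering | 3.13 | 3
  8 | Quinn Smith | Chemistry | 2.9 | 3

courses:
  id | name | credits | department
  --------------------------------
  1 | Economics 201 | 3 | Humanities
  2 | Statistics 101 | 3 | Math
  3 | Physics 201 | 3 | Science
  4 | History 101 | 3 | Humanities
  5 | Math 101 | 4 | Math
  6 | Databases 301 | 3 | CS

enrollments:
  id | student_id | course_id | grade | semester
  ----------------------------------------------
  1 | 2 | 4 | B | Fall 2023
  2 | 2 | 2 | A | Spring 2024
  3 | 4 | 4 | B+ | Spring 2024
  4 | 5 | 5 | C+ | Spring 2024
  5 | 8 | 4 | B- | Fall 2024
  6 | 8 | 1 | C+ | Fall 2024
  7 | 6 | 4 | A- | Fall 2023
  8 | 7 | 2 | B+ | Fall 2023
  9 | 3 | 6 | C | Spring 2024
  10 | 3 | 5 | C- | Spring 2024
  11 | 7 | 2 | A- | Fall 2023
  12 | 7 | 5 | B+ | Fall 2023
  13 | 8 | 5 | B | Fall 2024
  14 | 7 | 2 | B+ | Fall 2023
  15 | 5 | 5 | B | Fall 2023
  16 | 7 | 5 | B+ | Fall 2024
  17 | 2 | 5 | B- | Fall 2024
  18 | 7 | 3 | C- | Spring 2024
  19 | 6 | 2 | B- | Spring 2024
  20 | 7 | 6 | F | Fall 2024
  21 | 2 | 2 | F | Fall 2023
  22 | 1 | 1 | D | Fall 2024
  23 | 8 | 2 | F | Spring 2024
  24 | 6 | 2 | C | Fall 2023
SELECT c.id, p.name AS course, c.grade FROM enrollments c JOIN courses p ON c.course_id = p.id ORDER BY c.grade ASC

Execution result:
id | course | grade
2 | Statistics 101 | A
7 | History 101 | A-
11 | Statistics 101 | A-
1 | History 101 | B
13 | Math 101 | B
15 | Math 101 | B
3 | History 101 | B+
8 | Statistics 101 | B+
12 | Math 101 | B+
14 | Statistics 101 | B+
16 | Math 101 | B+
5 | History 101 | B-
17 | Math 101 | B-
19 | Statistics 101 | B-
9 | Databases 301 | C
24 | Statistics 101 | C
4 | Math 101 | C+
6 | Economics 201 | C+
10 | Math 101 | C-
18 | Physics 201 | C-
22 | Economics 201 | D
20 | Databases 301 | F
21 | Statistics 101 | F
23 | Statistics 101 | F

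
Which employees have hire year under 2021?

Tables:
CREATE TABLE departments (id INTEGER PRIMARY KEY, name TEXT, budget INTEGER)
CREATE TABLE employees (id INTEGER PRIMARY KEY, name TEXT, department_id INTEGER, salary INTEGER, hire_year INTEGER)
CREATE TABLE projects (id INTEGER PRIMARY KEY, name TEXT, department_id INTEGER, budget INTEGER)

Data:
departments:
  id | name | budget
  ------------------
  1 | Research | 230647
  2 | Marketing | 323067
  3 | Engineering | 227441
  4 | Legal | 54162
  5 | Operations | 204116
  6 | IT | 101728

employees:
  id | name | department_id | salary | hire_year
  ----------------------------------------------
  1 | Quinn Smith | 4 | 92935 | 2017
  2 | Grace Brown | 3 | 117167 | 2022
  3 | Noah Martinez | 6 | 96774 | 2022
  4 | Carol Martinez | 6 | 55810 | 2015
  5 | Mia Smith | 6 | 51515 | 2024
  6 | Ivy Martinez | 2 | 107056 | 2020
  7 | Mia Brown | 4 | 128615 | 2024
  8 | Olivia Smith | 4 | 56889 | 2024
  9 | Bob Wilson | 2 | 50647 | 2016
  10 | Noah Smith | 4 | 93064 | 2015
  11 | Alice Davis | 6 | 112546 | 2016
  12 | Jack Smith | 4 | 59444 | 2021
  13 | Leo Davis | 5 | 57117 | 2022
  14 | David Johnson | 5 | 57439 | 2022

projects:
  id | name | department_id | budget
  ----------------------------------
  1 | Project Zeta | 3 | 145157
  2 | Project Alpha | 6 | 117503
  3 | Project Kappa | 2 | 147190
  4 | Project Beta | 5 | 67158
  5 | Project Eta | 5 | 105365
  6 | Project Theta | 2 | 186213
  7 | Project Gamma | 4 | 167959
SELECT name, hire_year FROM employees WHERE hire_year < 2021

Execution result:
name | hire_year
Quinn Smith | 2017
Carol Martinez | 2015
Ivy Martinez | 2020
Bob Wilson | 2016
Noah Smith | 2015
Alice Davis | 2016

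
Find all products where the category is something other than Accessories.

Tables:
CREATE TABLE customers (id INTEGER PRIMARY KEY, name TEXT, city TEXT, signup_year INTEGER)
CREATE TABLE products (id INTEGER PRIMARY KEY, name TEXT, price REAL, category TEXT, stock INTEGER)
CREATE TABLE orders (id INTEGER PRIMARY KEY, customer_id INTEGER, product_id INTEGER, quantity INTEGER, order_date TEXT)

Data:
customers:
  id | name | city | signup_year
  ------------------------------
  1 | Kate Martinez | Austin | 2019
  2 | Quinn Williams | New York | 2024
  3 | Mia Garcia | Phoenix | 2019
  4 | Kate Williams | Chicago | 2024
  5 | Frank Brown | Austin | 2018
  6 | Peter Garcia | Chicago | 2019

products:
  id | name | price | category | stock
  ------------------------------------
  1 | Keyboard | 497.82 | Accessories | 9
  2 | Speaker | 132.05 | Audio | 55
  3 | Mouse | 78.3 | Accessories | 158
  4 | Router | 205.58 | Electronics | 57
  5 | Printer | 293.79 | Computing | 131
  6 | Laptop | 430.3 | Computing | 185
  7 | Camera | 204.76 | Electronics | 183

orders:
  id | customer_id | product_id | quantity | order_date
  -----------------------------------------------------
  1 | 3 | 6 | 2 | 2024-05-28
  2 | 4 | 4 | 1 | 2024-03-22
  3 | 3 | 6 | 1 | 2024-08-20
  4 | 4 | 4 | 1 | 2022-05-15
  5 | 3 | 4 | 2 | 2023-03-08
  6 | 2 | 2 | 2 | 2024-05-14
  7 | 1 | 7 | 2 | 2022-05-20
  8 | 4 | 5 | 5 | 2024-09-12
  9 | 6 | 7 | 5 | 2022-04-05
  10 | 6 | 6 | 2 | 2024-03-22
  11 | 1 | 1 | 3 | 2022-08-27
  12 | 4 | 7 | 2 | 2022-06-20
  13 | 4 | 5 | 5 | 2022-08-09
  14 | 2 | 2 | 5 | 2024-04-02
SELECT name, category FROM products WHERE category <> 'Accessories'

Execution result:
name | category
Speaker | Audio
Router | Electronics
Printer | Computing
Laptop | Computing
Camera | Electronics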